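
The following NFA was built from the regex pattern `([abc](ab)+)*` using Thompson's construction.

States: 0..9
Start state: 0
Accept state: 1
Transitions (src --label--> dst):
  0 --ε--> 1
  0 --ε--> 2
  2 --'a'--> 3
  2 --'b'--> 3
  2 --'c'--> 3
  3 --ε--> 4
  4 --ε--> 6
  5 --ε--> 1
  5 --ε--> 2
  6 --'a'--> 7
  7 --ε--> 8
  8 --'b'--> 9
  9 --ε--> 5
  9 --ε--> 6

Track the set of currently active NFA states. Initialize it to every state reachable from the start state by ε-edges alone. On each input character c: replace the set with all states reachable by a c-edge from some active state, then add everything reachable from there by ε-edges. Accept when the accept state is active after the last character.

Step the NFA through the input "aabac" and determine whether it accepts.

start: ε-closure({0}) = {0,1,2}
'a' @ 1: {3,4,6}
'a' @ 2: {7,8}
'b' @ 3: {1,2,5,6,9}  (accept∈set)
'a' @ 4: {3,4,6,7,8}
'c' @ 5: {}  — dead — no transitions
end set {} — state 1 not in

Answer: REJECT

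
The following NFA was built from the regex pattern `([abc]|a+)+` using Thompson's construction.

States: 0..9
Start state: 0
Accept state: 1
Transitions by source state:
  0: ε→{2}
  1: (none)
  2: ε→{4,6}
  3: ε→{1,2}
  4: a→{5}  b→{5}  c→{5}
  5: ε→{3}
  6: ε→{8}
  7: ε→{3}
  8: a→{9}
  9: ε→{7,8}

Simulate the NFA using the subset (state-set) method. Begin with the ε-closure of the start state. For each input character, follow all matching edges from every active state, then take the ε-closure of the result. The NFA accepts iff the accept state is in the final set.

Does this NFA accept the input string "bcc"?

initial (ε-close {0}): {0,2,4,6,8}
'b' @ 1: {1,2,3,4,5,6,8}  ✓accept
'c' @ 2: {1,2,3,4,5,6,8}  ✓accept
'c' @ 3: {1,2,3,4,5,6,8}  ✓accept
after full input: {1,2,3,4,5,6,8}  (accept=1 in)

Answer: ACCEPT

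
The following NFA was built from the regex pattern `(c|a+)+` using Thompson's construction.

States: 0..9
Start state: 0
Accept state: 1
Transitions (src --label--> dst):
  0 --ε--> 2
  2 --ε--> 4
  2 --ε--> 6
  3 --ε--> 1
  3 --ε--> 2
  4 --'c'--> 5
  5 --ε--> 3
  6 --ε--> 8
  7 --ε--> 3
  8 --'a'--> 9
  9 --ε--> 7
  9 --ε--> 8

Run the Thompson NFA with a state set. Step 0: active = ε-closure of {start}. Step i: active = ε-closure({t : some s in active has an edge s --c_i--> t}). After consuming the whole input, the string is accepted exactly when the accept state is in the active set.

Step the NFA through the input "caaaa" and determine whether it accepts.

Answer: ACCEPT

Derivation:
S₀ = ε-closure({0}) = {0,2,4,6,8}
'c' @ 1: {1,2,3,4,5,6,8}  ✓accept
'a' @ 2: {1,2,3,4,6,7,8,9}  ✓accept
'a' @ 3: {1,2,3,4,6,7,8,9}  ✓accept
'a' @ 4: {1,2,3,4,6,7,8,9}  ✓accept
'a' @ 5: {1,2,3,4,6,7,8,9}  ✓accept
after full input: {1,2,3,4,6,7,8,9}  (accept=1 in)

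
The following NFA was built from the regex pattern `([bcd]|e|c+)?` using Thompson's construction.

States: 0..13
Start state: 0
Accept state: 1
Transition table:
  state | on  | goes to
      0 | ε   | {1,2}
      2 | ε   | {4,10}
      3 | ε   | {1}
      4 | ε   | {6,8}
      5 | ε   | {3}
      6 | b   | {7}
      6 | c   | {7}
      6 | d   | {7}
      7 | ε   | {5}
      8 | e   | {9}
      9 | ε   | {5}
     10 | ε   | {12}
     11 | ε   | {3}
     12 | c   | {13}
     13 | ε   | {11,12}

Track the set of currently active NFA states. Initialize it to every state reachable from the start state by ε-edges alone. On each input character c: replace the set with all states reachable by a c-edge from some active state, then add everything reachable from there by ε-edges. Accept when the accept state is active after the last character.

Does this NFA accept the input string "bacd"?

start: ε-closure({0}) = {0,1,2,4,6,8,10,12}
'b' @ 1: {1,3,5,7}  [accepting]
'a' @ 2: {}  — dead — no transitions
rest 'cd' ignored (set empty)
final: {}; accept 1 not in set

Answer: REJECT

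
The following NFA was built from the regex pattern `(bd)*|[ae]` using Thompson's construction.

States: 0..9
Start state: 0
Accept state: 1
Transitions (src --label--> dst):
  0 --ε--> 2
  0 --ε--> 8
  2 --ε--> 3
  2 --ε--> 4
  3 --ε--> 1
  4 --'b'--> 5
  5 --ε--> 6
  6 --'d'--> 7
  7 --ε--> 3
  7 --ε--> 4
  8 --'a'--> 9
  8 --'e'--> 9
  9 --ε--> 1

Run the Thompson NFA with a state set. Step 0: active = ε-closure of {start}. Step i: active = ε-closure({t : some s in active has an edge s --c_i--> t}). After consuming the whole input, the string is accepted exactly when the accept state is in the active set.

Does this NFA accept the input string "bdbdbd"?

Answer: ACCEPT

Trace:
start: ε-closure({0}) = {0,1,2,3,4,8}
'b' @ 1: {5,6}
'd' @ 2: {1,3,4,7}  [accepting]
'b' @ 3: {5,6}
'd' @ 4: {1,3,4,7}  [accepting]
'b' @ 5: {5,6}
'd' @ 6: {1,3,4,7}  [accepting]
end set {1,3,4,7} — state 1 in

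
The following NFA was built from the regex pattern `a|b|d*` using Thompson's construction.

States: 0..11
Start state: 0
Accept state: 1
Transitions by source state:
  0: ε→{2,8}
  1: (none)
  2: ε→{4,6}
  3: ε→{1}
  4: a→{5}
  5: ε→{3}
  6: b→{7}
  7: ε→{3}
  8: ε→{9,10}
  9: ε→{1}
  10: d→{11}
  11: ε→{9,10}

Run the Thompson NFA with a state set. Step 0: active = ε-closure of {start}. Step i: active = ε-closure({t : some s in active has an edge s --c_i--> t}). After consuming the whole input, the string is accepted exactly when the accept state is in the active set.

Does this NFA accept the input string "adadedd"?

initial (ε-close {0}): {0,1,2,4,6,8,9,10}
'a' @ 1: {1,3,5}  [accepting]
'd' @ 2: {}  — state set empty
rest 'adedd' ignored (set empty)
end set {} — state 1 not in

Answer: REJECT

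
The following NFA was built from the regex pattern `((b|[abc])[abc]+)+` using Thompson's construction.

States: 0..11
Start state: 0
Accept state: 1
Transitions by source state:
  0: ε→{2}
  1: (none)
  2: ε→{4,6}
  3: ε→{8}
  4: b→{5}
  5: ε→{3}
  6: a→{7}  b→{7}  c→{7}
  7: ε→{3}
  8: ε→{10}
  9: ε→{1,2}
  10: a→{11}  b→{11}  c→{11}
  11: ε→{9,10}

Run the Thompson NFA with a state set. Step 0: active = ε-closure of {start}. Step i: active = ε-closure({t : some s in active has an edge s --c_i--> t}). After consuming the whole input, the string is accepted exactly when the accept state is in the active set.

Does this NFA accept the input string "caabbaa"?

Answer: ACCEPT

Derivation:
initial (ε-close {0}): {0,2,4,6}
'c' @ 1: {3,7,8,10}
'a' @ 2: {1,2,4,6,9,10,11}  (accept∈set)
'a' @ 3: {1,2,3,4,6,7,8,9,10,11}  (accept∈set)
'b' @ 4: {1,2,3,4,5,6,7,8,9,10,11}  (accept∈set)
'b' @ 5: {1,2,3,4,5,6,7,8,9,10,11}  (accept∈set)
'a' @ 6: {1,2,3,4,6,7,8,9,10,11}  (accept∈set)
'a' @ 7: {1,2,3,4,6,7,8,9,10,11}  (accept∈set)
after full input: {1,2,3,4,6,7,8,9,10,11}  (accept=1 in)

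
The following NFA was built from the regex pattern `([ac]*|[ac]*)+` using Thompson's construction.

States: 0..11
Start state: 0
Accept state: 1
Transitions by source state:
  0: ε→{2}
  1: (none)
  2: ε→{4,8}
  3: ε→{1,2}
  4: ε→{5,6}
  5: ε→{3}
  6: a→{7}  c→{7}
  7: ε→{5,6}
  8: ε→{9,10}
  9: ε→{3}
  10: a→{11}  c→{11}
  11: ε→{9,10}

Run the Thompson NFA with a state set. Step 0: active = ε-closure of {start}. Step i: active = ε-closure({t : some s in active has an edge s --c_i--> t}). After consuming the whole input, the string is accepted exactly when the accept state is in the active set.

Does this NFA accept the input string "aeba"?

Answer: REJECT

Trace:
S₀ = ε-closure({0}) = {0,1,2,3,4,5,6,8,9,10}
'a' @ 1: {1,2,3,4,5,6,7,8,9,10,11}  ✓accept
'e' @ 2: {}  — state set empty
rest 'ba' ignored (set empty)
end set {} — state 1 not in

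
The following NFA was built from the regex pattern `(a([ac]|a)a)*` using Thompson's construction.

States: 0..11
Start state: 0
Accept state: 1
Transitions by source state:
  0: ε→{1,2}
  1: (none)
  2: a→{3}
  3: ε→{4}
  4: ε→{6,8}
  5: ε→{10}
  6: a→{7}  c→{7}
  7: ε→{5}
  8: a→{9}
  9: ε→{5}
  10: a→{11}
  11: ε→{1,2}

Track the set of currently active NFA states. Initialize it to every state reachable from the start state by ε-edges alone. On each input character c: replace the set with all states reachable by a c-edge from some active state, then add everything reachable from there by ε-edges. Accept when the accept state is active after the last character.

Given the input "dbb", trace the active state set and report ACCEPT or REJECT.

Answer: REJECT

Steps:
S₀ = ε-closure({0}) = {0,1,2}
'd' @ 1: {}  — no active states
rest 'bb' ignored (set empty)
end set {} — state 1 not in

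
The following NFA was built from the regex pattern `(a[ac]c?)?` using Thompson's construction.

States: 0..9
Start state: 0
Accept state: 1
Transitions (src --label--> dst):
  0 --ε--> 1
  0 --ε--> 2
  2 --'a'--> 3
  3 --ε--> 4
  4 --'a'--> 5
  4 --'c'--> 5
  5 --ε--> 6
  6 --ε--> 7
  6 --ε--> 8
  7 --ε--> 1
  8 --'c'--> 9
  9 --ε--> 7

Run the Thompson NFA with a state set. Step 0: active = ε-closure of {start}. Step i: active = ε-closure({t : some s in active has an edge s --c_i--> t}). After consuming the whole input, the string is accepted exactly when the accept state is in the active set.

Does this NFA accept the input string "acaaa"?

Answer: REJECT

Derivation:
initial (ε-close {0}): {0,1,2}
'a' @ 1: {3,4}
'c' @ 2: {1,5,6,7,8}  (accept∈set)
'a' @ 3: {}  — state set empty
rest 'aa' ignored (set empty)
after full input: {}  (accept=1 not in)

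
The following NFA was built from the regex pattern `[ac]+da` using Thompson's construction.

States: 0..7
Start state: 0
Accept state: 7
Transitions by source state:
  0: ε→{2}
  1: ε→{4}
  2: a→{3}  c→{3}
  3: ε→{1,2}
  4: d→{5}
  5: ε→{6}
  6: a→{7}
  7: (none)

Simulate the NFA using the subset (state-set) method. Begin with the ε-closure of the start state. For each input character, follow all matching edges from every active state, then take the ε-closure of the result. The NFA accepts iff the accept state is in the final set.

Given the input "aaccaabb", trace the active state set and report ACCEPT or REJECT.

Answer: REJECT

Steps:
start: ε-closure({0}) = {0,2}
'a' @ 1: {1,2,3,4}
'a' @ 2: {1,2,3,4}
'c' @ 3: {1,2,3,4}
'c' @ 4: {1,2,3,4}
'a' @ 5: {1,2,3,4}
'a' @ 6: {1,2,3,4}
'b' @ 7: {}  — state set empty
rest 'b' ignored (set empty)
after full input: {}  (accept=7 not in)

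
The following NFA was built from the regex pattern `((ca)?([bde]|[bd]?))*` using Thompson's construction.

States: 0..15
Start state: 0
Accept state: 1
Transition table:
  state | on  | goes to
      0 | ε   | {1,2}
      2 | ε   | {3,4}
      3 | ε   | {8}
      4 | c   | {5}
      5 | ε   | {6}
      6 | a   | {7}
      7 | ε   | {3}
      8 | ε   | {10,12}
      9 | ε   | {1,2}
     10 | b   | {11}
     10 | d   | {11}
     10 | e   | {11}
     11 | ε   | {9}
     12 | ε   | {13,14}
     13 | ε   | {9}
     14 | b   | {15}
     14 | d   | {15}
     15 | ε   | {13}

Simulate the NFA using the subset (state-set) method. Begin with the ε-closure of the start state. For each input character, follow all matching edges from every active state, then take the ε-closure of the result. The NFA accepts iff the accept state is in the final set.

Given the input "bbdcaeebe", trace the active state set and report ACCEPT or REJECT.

Answer: ACCEPT

Steps:
initial (ε-close {0}): {0,1,2,3,4,8,9,10,12,13,14}
'b' @ 1: {1,2,3,4,8,9,10,11,12,13,14,15}  (accept∈set)
'b' @ 2: {1,2,3,4,8,9,10,11,12,13,14,15}  (accept∈set)
'd' @ 3: {1,2,3,4,8,9,10,11,12,13,14,15}  (accept∈set)
'c' @ 4: {5,6}
'a' @ 5: {1,2,3,4,7,8,9,10,12,13,14}  (accept∈set)
'e' @ 6: {1,2,3,4,8,9,10,11,12,13,14}  (accept∈set)
'e' @ 7: {1,2,3,4,8,9,10,11,12,13,14}  (accept∈set)
'b' @ 8: {1,2,3,4,8,9,10,11,12,13,14,15}  (accept∈set)
'e' @ 9: {1,2,3,4,8,9,10,11,12,13,14}  (accept∈set)
final: {1,2,3,4,8,9,10,11,12,13,14}; accept 1 in set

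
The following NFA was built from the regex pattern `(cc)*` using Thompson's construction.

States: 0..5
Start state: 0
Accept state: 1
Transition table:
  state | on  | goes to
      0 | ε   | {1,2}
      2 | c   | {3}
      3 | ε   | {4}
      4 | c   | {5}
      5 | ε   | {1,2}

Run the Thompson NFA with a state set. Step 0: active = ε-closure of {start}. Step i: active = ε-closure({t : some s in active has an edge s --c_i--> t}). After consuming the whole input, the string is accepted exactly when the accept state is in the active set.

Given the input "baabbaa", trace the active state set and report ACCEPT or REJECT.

Answer: REJECT

Steps:
start: ε-closure({0}) = {0,1,2}
'b' @ 1: {}  — dead — no transitions
rest 'aabbaa' ignored (set empty)
after full input: {}  (accept=1 not in)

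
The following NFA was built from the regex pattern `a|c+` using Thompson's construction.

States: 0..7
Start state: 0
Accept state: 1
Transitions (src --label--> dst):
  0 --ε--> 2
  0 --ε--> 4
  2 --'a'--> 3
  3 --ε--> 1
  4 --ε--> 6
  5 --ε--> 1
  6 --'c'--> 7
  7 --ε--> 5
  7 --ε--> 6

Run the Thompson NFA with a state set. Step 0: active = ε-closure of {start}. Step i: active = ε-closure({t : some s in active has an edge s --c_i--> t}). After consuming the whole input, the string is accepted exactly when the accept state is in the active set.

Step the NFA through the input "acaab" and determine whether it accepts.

start: ε-closure({0}) = {0,2,4,6}
'a' @ 1: {1,3}  (accept∈set)
'c' @ 2: {}  — state set empty
rest 'aab' ignored (set empty)
end set {} — state 1 not in

Answer: REJECT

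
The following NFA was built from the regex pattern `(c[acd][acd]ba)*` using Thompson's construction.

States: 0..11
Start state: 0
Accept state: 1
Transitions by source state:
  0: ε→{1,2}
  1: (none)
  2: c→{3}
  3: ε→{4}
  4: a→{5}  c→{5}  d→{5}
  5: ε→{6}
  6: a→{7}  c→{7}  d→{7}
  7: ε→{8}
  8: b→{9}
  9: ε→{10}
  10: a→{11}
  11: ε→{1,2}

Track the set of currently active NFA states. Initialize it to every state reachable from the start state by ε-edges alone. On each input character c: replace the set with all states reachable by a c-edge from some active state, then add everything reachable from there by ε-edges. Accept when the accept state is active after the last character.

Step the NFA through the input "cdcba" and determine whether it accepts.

initial (ε-close {0}): {0,1,2}
'c' @ 1: {3,4}
'd' @ 2: {5,6}
'c' @ 3: {7,8}
'b' @ 4: {9,10}
'a' @ 5: {1,2,11}  (accept∈set)
end set {1,2,11} — state 1 in

Answer: ACCEPT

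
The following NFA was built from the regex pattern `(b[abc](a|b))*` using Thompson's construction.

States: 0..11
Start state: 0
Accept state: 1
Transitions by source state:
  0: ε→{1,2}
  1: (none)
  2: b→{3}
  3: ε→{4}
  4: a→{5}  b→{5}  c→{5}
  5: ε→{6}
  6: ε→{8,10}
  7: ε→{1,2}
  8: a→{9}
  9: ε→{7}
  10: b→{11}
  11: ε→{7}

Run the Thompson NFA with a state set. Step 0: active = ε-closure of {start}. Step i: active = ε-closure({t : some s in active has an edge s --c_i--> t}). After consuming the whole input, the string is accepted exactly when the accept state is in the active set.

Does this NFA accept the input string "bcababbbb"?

Answer: ACCEPT

Steps:
start: ε-closure({0}) = {0,1,2}
'b' @ 1: {3,4}
'c' @ 2: {5,6,8,10}
'a' @ 3: {1,2,7,9}  (accept∈set)
'b' @ 4: {3,4}
'a' @ 5: {5,6,8,10}
'b' @ 6: {1,2,7,11}  (accept∈set)
'b' @ 7: {3,4}
'b' @ 8: {5,6,8,10}
'b' @ 9: {1,2,7,11}  (accept∈set)
end set {1,2,7,11} — state 1 in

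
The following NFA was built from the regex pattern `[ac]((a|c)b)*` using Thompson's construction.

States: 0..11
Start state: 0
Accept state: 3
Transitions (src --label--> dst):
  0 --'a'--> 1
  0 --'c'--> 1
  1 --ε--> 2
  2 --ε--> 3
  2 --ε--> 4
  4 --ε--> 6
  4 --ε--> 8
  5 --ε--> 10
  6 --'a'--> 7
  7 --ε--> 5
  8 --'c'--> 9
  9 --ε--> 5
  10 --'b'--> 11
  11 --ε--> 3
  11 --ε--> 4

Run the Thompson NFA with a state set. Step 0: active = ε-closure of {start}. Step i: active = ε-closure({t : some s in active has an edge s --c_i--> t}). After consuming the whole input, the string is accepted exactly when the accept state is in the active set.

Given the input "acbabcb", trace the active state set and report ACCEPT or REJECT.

initial (ε-close {0}): {0}
'a' @ 1: {1,2,3,4,6,8}  (accept∈set)
'c' @ 2: {5,9,10}
'b' @ 3: {3,4,6,8,11}  (accept∈set)
'a' @ 4: {5,7,10}
'b' @ 5: {3,4,6,8,11}  (accept∈set)
'c' @ 6: {5,9,10}
'b' @ 7: {3,4,6,8,11}  (accept∈set)
end set {3,4,6,8,11} — state 3 in

Answer: ACCEPT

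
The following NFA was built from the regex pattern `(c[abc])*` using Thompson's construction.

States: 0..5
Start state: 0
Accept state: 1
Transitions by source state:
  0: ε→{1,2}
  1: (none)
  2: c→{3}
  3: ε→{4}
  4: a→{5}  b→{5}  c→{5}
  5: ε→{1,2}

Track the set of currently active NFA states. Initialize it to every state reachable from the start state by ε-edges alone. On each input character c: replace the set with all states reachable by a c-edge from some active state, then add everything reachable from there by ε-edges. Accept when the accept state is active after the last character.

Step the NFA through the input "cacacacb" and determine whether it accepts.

Answer: ACCEPT

Steps:
initial (ε-close {0}): {0,1,2}
'c' @ 1: {3,4}
'a' @ 2: {1,2,5}  ✓accept
'c' @ 3: {3,4}
'a' @ 4: {1,2,5}  ✓accept
'c' @ 5: {3,4}
'a' @ 6: {1,2,5}  ✓accept
'c' @ 7: {3,4}
'b' @ 8: {1,2,5}  ✓accept
end set {1,2,5} — state 1 in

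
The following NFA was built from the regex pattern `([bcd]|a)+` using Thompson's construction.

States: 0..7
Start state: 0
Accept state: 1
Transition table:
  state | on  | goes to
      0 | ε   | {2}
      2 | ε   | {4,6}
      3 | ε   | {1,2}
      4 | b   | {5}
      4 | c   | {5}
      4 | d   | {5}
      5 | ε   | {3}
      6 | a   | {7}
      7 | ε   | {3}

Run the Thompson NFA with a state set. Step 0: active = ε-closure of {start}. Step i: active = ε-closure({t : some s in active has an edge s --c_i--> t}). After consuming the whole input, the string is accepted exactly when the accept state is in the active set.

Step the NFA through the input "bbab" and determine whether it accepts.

start: ε-closure({0}) = {0,2,4,6}
'b' @ 1: {1,2,3,4,5,6}  [accepting]
'b' @ 2: {1,2,3,4,5,6}  [accepting]
'a' @ 3: {1,2,3,4,6,7}  [accepting]
'b' @ 4: {1,2,3,4,5,6}  [accepting]
end set {1,2,3,4,5,6} — state 1 in

Answer: ACCEPT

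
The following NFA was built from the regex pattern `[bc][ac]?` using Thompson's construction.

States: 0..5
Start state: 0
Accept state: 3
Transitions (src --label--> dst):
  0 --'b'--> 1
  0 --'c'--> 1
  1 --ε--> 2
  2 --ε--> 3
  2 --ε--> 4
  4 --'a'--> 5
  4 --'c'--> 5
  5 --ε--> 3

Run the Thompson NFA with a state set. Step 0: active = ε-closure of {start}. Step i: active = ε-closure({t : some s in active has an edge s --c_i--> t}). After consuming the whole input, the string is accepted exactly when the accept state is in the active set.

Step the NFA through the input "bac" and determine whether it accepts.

Answer: REJECT

Trace:
S₀ = ε-closure({0}) = {0}
'b' @ 1: {1,2,3,4}  ✓accept
'a' @ 2: {3,5}  ✓accept
'c' @ 3: {}  — no active states
after full input: {}  (accept=3 not in)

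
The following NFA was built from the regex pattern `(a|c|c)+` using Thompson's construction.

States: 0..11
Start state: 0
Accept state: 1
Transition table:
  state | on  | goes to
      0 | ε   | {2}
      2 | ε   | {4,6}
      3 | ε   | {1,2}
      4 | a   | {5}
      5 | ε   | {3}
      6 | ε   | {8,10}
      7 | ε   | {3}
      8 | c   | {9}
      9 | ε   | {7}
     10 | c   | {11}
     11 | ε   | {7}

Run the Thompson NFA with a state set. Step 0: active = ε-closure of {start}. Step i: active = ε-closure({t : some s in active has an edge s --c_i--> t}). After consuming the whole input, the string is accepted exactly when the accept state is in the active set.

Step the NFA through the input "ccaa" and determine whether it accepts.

initial (ε-close {0}): {0,2,4,6,8,10}
'c' @ 1: {1,2,3,4,6,7,8,9,10,11}  ✓accept
'c' @ 2: {1,2,3,4,6,7,8,9,10,11}  ✓accept
'a' @ 3: {1,2,3,4,5,6,8,10}  ✓accept
'a' @ 4: {1,2,3,4,5,6,8,10}  ✓accept
after full input: {1,2,3,4,5,6,8,10}  (accept=1 in)

Answer: ACCEPT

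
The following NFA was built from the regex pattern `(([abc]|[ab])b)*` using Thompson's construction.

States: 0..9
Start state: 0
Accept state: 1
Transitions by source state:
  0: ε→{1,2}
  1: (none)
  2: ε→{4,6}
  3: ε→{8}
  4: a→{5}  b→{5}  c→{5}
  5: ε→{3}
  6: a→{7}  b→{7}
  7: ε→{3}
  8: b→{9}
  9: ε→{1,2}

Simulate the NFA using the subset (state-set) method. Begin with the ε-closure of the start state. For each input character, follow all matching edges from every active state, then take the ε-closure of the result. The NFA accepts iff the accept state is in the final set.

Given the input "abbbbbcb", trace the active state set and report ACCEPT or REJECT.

initial (ε-close {0}): {0,1,2,4,6}
'a' @ 1: {3,5,7,8}
'b' @ 2: {1,2,4,6,9}  ✓accept
'b' @ 3: {3,5,7,8}
'b' @ 4: {1,2,4,6,9}  ✓accept
'b' @ 5: {3,5,7,8}
'b' @ 6: {1,2,4,6,9}  ✓accept
'c' @ 7: {3,5,8}
'b' @ 8: {1,2,4,6,9}  ✓accept
after full input: {1,2,4,6,9}  (accept=1 in)

Answer: ACCEPT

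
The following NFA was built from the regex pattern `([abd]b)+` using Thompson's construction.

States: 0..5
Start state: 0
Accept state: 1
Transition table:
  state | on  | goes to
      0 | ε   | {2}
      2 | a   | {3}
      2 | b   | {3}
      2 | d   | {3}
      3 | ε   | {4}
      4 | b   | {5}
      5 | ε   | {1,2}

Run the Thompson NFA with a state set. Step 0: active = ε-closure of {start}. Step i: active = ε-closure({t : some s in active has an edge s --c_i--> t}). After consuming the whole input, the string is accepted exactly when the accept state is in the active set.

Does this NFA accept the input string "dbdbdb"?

Answer: ACCEPT

Trace:
S₀ = ε-closure({0}) = {0,2}
'd' @ 1: {3,4}
'b' @ 2: {1,2,5}  (accept∈set)
'd' @ 3: {3,4}
'b' @ 4: {1,2,5}  (accept∈set)
'd' @ 5: {3,4}
'b' @ 6: {1,2,5}  (accept∈set)
final: {1,2,5}; accept 1 in set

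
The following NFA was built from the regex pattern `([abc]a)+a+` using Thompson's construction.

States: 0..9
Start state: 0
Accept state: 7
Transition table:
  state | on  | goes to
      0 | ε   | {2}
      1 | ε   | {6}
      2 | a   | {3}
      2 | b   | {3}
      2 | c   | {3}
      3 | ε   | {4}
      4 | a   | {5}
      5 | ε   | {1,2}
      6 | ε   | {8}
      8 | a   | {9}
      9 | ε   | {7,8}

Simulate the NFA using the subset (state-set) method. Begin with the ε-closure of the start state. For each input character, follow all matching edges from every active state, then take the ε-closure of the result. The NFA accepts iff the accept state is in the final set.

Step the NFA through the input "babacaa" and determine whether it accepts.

start: ε-closure({0}) = {0,2}
'b' @ 1: {3,4}
'a' @ 2: {1,2,5,6,8}
'b' @ 3: {3,4}
'a' @ 4: {1,2,5,6,8}
'c' @ 5: {3,4}
'a' @ 6: {1,2,5,6,8}
'a' @ 7: {3,4,7,8,9}  ✓accept
end set {3,4,7,8,9} — state 7 in

Answer: ACCEPT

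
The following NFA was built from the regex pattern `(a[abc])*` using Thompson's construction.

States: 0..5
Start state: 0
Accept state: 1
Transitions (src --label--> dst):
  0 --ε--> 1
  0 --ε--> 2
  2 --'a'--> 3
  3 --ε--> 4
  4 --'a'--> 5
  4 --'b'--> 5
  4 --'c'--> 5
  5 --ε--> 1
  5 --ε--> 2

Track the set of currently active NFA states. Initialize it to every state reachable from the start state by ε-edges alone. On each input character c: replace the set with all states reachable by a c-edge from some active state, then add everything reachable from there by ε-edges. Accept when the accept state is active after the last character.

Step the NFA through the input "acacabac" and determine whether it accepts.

Answer: ACCEPT

Derivation:
S₀ = ε-closure({0}) = {0,1,2}
'a' @ 1: {3,4}
'c' @ 2: {1,2,5}  ✓accept
'a' @ 3: {3,4}
'c' @ 4: {1,2,5}  ✓accept
'a' @ 5: {3,4}
'b' @ 6: {1,2,5}  ✓accept
'a' @ 7: {3,4}
'c' @ 8: {1,2,5}  ✓accept
end set {1,2,5} — state 1 in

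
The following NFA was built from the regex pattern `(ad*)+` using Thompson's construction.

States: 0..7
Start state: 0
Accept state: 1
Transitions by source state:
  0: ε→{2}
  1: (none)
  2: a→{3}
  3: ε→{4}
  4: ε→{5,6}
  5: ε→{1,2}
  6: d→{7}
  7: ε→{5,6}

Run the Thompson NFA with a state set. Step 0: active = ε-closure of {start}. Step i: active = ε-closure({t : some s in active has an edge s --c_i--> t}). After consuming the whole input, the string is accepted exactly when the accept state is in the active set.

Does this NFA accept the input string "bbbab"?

initial (ε-close {0}): {0,2}
'b' @ 1: {}  — no active states
rest 'bbab' ignored (set empty)
end set {} — state 1 not in

Answer: REJECT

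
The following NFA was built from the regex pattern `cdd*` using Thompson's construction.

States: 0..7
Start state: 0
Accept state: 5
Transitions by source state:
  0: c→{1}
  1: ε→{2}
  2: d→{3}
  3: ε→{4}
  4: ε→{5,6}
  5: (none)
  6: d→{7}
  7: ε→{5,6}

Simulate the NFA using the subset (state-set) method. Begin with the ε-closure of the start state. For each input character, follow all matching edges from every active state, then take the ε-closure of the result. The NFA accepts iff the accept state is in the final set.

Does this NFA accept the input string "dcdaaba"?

Answer: REJECT

Derivation:
S₀ = ε-closure({0}) = {0}
'd' @ 1: {}  — dead — no transitions
rest 'cdaaba' ignored (set empty)
final: {}; accept 5 not in set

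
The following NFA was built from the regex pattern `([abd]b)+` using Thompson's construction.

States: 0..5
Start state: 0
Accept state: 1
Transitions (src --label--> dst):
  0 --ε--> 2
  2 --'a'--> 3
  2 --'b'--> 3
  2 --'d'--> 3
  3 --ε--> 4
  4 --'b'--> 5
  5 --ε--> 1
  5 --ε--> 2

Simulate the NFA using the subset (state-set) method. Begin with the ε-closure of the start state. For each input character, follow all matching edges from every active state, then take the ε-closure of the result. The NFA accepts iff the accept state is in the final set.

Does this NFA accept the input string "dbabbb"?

Answer: ACCEPT

Trace:
S₀ = ε-closure({0}) = {0,2}
'd' @ 1: {3,4}
'b' @ 2: {1,2,5}  (accept∈set)
'a' @ 3: {3,4}
'b' @ 4: {1,2,5}  (accept∈set)
'b' @ 5: {3,4}
'b' @ 6: {1,2,5}  (accept∈set)
final: {1,2,5}; accept 1 in set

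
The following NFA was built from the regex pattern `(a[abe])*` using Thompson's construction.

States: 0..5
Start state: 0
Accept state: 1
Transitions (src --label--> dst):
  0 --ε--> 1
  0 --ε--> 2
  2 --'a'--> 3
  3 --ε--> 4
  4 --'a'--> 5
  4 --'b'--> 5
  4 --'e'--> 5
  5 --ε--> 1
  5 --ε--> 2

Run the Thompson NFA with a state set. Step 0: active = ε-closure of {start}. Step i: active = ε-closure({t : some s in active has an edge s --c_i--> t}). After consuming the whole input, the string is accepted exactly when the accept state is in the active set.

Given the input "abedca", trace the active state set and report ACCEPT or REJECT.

Answer: REJECT

Trace:
start: ε-closure({0}) = {0,1,2}
'a' @ 1: {3,4}
'b' @ 2: {1,2,5}  ✓accept
'e' @ 3: {}  — dead — no transitions
rest 'dca' ignored (set empty)
final: {}; accept 1 not in set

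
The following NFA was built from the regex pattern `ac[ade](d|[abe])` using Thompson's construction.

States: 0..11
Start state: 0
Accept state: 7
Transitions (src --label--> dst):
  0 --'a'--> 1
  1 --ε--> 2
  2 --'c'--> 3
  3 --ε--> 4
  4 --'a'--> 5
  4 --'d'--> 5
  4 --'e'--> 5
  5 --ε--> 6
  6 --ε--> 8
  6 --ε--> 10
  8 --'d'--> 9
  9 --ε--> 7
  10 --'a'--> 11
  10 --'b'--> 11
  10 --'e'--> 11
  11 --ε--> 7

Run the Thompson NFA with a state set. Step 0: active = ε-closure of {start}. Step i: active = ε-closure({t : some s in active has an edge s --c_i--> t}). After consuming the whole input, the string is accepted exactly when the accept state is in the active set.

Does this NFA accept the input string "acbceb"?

initial (ε-close {0}): {0}
'a' @ 1: {1,2}
'c' @ 2: {3,4}
'b' @ 3: {}  — no active states
rest 'ceb' ignored (set empty)
final: {}; accept 7 not in set

Answer: REJECT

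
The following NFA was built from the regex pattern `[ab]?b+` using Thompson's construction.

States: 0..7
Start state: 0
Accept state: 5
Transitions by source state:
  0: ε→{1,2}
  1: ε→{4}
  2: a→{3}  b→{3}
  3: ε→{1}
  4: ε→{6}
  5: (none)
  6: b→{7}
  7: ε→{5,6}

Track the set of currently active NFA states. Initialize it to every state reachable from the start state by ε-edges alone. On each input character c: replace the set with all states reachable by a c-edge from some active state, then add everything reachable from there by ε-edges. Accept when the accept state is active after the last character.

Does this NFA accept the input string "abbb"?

initial (ε-close {0}): {0,1,2,4,6}
'a' @ 1: {1,3,4,6}
'b' @ 2: {5,6,7}  ✓accept
'b' @ 3: {5,6,7}  ✓accept
'b' @ 4: {5,6,7}  ✓accept
end set {5,6,7} — state 5 in

Answer: ACCEPT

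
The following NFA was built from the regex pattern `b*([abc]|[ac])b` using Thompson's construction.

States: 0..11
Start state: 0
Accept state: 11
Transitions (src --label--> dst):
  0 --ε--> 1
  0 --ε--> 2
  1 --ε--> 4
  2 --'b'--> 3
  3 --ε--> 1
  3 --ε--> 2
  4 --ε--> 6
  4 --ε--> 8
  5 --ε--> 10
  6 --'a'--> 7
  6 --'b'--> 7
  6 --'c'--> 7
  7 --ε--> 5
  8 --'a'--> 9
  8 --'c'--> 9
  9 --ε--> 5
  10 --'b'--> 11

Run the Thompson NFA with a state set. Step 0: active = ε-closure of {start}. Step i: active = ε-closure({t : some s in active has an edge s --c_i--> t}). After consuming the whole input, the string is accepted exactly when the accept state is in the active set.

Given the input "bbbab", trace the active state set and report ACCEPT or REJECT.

initial (ε-close {0}): {0,1,2,4,6,8}
'b' @ 1: {1,2,3,4,5,6,7,8,10}
'b' @ 2: {1,2,3,4,5,6,7,8,10,11}  (accept∈set)
'b' @ 3: {1,2,3,4,5,6,7,8,10,11}  (accept∈set)
'a' @ 4: {5,7,9,10}
'b' @ 5: {11}  (accept∈set)
after full input: {11}  (accept=11 in)

Answer: ACCEPT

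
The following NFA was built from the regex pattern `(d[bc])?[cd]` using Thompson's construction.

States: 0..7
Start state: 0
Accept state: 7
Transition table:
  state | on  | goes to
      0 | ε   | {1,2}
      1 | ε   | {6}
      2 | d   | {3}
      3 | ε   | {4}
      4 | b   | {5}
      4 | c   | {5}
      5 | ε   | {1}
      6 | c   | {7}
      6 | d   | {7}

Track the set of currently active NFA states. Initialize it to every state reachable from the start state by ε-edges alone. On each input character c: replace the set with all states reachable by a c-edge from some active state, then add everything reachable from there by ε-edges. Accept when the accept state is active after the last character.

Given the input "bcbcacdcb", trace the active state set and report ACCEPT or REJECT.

Answer: REJECT

Trace:
initial (ε-close {0}): {0,1,2,6}
'b' @ 1: {}  — dead — no transitions
rest 'cbcacdcb' ignored (set empty)
end set {} — state 7 not in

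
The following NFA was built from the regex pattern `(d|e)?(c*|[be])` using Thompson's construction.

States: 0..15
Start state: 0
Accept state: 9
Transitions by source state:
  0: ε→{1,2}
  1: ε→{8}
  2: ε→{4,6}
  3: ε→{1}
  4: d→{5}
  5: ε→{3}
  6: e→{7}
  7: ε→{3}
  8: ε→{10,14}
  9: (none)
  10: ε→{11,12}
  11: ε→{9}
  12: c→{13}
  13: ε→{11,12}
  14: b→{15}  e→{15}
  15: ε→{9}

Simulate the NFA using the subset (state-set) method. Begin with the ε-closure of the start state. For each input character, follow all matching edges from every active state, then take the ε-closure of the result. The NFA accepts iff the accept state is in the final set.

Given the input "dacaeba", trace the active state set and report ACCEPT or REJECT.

Answer: REJECT

Steps:
S₀ = ε-closure({0}) = {0,1,2,4,6,8,9,10,11,12,14}
'd' @ 1: {1,3,5,8,9,10,11,12,14}  ✓accept
'a' @ 2: {}  — no active states
rest 'caeba' ignored (set empty)
final: {}; accept 9 not in set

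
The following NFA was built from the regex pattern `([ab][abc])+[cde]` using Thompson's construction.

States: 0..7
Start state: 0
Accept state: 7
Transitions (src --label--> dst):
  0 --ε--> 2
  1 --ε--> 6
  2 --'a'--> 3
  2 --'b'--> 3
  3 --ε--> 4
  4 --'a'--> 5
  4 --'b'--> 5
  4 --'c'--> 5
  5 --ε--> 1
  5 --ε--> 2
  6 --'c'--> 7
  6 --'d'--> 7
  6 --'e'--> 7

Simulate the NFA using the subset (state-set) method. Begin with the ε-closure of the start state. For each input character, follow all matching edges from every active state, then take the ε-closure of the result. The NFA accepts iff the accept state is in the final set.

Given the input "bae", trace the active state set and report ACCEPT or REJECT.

S₀ = ε-closure({0}) = {0,2}
'b' @ 1: {3,4}
'a' @ 2: {1,2,5,6}
'e' @ 3: {7}  ✓accept
after full input: {7}  (accept=7 in)

Answer: ACCEPT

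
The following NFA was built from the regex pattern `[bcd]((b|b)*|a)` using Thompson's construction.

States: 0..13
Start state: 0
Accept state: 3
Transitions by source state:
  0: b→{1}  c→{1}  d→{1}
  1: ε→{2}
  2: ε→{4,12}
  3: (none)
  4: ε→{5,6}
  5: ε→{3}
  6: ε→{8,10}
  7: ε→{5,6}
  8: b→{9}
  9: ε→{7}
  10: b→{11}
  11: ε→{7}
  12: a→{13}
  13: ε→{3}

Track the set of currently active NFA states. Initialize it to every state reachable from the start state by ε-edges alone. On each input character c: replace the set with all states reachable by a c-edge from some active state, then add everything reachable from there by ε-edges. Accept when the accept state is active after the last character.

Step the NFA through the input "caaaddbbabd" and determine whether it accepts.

start: ε-closure({0}) = {0}
'c' @ 1: {1,2,3,4,5,6,8,10,12}  ✓accept
'a' @ 2: {3,13}  ✓accept
'a' @ 3: {}  — state set empty
rest 'addbbabd' ignored (set empty)
end set {} — state 3 not in

Answer: REJECT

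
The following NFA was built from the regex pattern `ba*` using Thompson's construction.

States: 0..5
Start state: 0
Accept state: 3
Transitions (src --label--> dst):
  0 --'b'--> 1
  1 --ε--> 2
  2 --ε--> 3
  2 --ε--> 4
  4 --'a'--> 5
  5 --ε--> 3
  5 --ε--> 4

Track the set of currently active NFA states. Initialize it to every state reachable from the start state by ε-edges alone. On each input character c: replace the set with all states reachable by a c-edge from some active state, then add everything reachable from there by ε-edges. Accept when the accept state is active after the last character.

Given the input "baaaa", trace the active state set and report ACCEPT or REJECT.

start: ε-closure({0}) = {0}
'b' @ 1: {1,2,3,4}  (accept∈set)
'a' @ 2: {3,4,5}  (accept∈set)
'a' @ 3: {3,4,5}  (accept∈set)
'a' @ 4: {3,4,5}  (accept∈set)
'a' @ 5: {3,4,5}  (accept∈set)
after full input: {3,4,5}  (accept=3 in)

Answer: ACCEPT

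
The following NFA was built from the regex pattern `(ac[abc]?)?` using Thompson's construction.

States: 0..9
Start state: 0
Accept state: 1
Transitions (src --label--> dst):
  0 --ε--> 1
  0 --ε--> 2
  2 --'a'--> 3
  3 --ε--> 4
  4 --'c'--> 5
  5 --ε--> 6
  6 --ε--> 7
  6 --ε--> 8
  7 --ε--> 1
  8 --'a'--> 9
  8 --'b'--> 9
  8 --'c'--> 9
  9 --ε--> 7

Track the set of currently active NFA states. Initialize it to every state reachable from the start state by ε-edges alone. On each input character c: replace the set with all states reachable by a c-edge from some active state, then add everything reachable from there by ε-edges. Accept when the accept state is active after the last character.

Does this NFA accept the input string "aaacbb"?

Answer: REJECT

Steps:
initial (ε-close {0}): {0,1,2}
'a' @ 1: {3,4}
'a' @ 2: {}  — state set empty
rest 'acbb' ignored (set empty)
end set {} — state 1 not in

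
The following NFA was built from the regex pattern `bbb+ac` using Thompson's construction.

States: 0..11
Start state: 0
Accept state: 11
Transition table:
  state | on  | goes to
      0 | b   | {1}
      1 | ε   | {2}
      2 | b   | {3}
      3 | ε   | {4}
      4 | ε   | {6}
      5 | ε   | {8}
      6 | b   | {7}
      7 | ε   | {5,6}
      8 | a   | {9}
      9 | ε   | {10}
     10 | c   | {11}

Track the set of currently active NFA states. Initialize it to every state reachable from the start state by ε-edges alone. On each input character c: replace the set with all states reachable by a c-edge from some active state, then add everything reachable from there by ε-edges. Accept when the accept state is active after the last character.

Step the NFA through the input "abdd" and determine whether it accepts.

Answer: REJECT

Steps:
S₀ = ε-closure({0}) = {0}
'a' @ 1: {}  — state set empty
rest 'bdd' ignored (set empty)
end set {} — state 11 not in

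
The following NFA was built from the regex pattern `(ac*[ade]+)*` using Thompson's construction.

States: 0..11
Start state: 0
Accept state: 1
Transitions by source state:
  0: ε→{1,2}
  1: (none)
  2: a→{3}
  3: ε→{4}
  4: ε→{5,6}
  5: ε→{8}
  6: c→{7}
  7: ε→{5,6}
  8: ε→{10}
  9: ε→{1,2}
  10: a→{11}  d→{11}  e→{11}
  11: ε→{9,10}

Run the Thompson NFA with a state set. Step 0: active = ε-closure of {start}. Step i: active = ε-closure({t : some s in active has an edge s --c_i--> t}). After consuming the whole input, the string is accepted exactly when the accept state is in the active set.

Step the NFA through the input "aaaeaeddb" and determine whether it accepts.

S₀ = ε-closure({0}) = {0,1,2}
'a' @ 1: {3,4,5,6,8,10}
'a' @ 2: {1,2,9,10,11}  ✓accept
'a' @ 3: {1,2,3,4,5,6,8,9,10,11}  ✓accept
'e' @ 4: {1,2,9,10,11}  ✓accept
'a' @ 5: {1,2,3,4,5,6,8,9,10,11}  ✓accept
'e' @ 6: {1,2,9,10,11}  ✓accept
'd' @ 7: {1,2,9,10,11}  ✓accept
'd' @ 8: {1,2,9,10,11}  ✓accept
'b' @ 9: {}  — state set empty
after full input: {}  (accept=1 not in)

Answer: REJECT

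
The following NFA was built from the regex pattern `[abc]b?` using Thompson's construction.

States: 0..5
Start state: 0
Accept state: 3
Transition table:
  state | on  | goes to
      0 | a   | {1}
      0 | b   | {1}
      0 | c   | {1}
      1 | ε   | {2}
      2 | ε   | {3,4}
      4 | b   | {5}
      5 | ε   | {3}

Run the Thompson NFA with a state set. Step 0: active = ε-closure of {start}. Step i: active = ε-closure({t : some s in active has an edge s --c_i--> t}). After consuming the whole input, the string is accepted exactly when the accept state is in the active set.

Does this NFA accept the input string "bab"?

initial (ε-close {0}): {0}
'b' @ 1: {1,2,3,4}  (accept∈set)
'a' @ 2: {}  — state set empty
rest 'b' ignored (set empty)
after full input: {}  (accept=3 not in)

Answer: REJECT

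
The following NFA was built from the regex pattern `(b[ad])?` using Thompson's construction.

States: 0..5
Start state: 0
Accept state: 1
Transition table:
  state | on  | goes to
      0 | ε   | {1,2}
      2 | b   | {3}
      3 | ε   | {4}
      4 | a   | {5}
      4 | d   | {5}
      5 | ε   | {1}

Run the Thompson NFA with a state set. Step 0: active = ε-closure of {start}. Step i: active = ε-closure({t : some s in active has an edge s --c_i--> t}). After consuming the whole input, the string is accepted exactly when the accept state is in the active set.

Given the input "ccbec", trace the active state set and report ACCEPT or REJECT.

initial (ε-close {0}): {0,1,2}
'c' @ 1: {}  — no active states
rest 'cbec' ignored (set empty)
final: {}; accept 1 not in set

Answer: REJECT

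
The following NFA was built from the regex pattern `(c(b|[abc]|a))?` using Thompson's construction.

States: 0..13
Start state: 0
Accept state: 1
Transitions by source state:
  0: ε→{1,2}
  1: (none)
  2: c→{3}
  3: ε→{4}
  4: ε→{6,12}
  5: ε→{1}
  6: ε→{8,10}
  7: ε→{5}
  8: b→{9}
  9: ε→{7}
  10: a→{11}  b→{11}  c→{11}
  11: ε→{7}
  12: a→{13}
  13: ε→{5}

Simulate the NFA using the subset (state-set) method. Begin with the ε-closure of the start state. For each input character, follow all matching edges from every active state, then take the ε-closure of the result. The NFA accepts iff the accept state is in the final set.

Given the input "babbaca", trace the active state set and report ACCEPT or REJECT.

Answer: REJECT

Trace:
start: ε-closure({0}) = {0,1,2}
'b' @ 1: {}  — no active states
rest 'abbaca' ignored (set empty)
end set {} — state 1 not in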